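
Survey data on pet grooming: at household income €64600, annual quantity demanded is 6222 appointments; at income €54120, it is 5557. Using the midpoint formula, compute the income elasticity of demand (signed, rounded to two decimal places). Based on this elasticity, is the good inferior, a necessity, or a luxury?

0.64; necessity

%ΔQ = (5557 − 6222)/[( 6222 + 5557)/2] = -665/5889.5 = -0.112912…
%ΔIncome = (54120 − 64600)/[( 64600 + 54120)/2] = -10480/59360 = -0.176549…
E_income = (-665/5889.5) / (-10480/59360) = 0.6395…
0 < E_income < 1 ⇒ normal good, necessity.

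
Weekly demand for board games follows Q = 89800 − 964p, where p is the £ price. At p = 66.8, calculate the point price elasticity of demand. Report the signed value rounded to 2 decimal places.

dQ/dp = −964. At p = 66.8, Q = 89800 − 964(66.8) = 25404.8.
Ed = (dQ/dp)·(p/Q) = −964 × (66.8/25404.8) = -2.5347…

-2.53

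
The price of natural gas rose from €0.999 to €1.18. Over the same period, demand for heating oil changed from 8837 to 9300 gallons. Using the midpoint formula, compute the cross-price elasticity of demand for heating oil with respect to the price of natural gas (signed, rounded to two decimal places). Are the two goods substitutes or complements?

0.31; substitutes

%ΔQ_{heating oil} = (9300 − 8837)/avg = 463/9068.5 = 0.051055…
%ΔP_{natural gas} = (1.18 − 0.999)/avg = 0.181/1.0895 = 0.166131…
E_cross = (463/9068.5) / (0.181/1.0895) = 0.3073…
E_cross > 0 ⇒ the goods are substitutes.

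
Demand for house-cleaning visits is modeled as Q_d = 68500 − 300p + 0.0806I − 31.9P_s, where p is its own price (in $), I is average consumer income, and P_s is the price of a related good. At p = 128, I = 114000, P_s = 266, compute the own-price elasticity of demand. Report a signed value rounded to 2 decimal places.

At the given values, Q_d = 68500 − 300(128) + 0.0806(114000) − 31.9(266) = 30803.
∂Q_d/∂p = −300.
E = (-300) × (128/30803) = -1.2466…

-1.25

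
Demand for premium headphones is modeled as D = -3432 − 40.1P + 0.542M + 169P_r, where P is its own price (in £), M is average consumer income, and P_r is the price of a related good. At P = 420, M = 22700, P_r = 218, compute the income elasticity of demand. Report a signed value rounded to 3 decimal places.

At the given values, D = -3432 − 40.1(420) + 0.542(22700) + 169(218) = 28871.4.
∂D/∂M = 0.542.
E = (0.542) × (22700/28871.4) = 0.42614…

0.426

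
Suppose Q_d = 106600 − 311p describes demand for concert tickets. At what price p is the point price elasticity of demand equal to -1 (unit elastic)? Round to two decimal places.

171.38

Ed = −311p/(106600 − 311p). Set this equal to -1:
311p = 1·(106600 − 311p) ⇒ 311p(1 + 1) = 1·106600
p = 1·106600 / (311·2) = 171.3826…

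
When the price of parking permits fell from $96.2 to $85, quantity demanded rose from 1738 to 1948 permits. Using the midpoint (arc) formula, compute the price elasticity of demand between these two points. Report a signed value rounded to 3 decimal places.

%ΔQ = (1948 − 1738) / [(1738 + 1948)/2] = 210/1843 = 0.113944…
%ΔP = (85 − 96.2) / [(96.2 + 85)/2] = -11.2/90.6 = -0.123620…
Arc Ed = %ΔQ / %ΔP = (210/1843) / (-11.2/90.6) = -0.92173…

-0.922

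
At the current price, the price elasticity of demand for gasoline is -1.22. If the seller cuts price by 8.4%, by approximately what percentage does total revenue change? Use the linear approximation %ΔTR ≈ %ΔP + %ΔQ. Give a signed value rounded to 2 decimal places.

+1.85%

%ΔQ ≈ Ed × %ΔP = (-1.22) × (-8.4%) = +10.2480%
%ΔTR ≈ %ΔP + %ΔQ = (-8.4%) + (+10.2480%) = +1.8480%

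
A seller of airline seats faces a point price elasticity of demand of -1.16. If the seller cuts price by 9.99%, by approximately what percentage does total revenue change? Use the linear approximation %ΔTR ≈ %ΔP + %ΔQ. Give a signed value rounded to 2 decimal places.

%ΔQ ≈ Ed × %ΔP = (-1.16) × (-9.99%) = +11.5884%
%ΔTR ≈ %ΔP + %ΔQ = (-9.99%) + (+11.5884%) = +1.5984%

+1.60%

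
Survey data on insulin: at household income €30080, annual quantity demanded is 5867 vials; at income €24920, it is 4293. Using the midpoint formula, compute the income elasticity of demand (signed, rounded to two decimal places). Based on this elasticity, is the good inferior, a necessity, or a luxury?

%ΔQ = (4293 − 5867)/[( 5867 + 4293)/2] = -1574/5080 = -0.309842…
%ΔIncome = (24920 − 30080)/[( 30080 + 24920)/2] = -5160/27500 = -0.187636…
E_income = (-1574/5080) / (-5160/27500) = 1.6512…
E_income > 1 ⇒ normal good, luxury.

1.65; luxury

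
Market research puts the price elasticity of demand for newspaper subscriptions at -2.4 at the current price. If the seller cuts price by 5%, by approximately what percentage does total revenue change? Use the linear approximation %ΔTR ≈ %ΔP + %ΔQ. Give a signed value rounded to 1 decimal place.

%ΔQ ≈ Ed × %ΔP = (-2.4) × (-5%) = +12.0000%
%ΔTR ≈ %ΔP + %ΔQ = (-5%) + (+12.0000%) = +7.0000%

+7.0%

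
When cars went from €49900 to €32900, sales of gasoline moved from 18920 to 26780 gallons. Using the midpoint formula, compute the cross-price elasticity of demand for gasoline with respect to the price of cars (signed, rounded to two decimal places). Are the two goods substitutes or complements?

%ΔQ_{gasoline} = (26780 − 18920)/avg = 7860/22850 = 0.343982…
%ΔP_{cars} = (32900 − 49900)/avg = -17000/41400 = -0.410628…
E_cross = (7860/22850) / (-17000/41400) = -0.8376…
E_cross < 0 ⇒ the goods are complements.

-0.84; complements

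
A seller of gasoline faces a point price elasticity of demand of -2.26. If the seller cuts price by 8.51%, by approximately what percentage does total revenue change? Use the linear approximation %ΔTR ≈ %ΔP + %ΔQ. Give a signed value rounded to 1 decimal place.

%ΔQ ≈ Ed × %ΔP = (-2.26) × (-8.51%) = +19.2326%
%ΔTR ≈ %ΔP + %ΔQ = (-8.51%) + (+19.2326%) = +10.7226%

+10.7%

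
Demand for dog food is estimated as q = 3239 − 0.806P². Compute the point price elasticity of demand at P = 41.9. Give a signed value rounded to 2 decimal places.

dq/dP = −2·0.806·P = -67.5428. At P = 41.9, q = 1823.97834.
Ed = (dq/dP)·(P/q) = (-67.5428) × (41.9/1823.97834) = -1.5515…

-1.55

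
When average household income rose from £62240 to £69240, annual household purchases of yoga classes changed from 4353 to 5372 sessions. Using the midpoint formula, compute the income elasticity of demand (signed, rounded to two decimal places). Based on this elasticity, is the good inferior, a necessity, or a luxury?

%ΔQ = (5372 − 4353)/[( 4353 + 5372)/2] = 1019/4862.5 = 0.209562…
%ΔIncome = (69240 − 62240)/[( 62240 + 69240)/2] = 7000/65740 = 0.106480…
E_income = (1019/4862.5) / (7000/65740) = 1.9680…
E_income > 1 ⇒ normal good, luxury.

1.97; luxury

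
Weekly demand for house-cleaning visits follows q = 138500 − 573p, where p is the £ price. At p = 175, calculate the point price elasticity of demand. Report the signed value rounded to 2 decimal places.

dq/dp = −573. At p = 175, q = 138500 − 573(175) = 38225.
Ed = (dq/dp)·(p/q) = −573 × (175/38225) = -2.6232…

-2.62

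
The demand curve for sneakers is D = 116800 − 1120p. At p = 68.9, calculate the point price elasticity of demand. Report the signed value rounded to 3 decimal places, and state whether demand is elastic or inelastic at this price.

-1.947; elastic

dD/dp = −1120. At p = 68.9, D = 116800 − 1120(68.9) = 39632.
Ed = (dD/dp)·(p/D) = −1120 × (68.9/39632) = -1.94711…
|Ed| = 1.947 > 1, so demand is elastic.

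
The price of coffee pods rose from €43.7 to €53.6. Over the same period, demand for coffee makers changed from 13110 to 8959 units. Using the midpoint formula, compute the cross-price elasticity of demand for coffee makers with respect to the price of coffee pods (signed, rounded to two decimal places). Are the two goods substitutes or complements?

-1.85; complements

%ΔQ_{coffee makers} = (8959 − 13110)/avg = -4151/11034.5 = -0.376183…
%ΔP_{coffee pods} = (53.6 − 43.7)/avg = 9.9/48.65 = 0.203494…
E_cross = (-4151/11034.5) / (9.9/48.65) = -1.8486…
E_cross < 0 ⇒ the goods are complements.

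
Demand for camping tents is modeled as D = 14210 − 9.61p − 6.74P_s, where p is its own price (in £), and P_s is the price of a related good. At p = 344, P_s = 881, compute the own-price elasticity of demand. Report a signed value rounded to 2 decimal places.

At the given values, D = 14210 − 9.61(344) − 6.74(881) = 4966.22.
∂D/∂p = −9.61.
E = (-9.61) × (344/4966.22) = -0.6656…

-0.67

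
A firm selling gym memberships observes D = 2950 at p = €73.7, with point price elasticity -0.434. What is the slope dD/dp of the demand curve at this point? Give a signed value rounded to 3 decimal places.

Ed = (dD/dp)·(p/D) ⇒ dD/dp = Ed·D/p = (-0.434)·2950/73.7 = -17.37177…

-17.372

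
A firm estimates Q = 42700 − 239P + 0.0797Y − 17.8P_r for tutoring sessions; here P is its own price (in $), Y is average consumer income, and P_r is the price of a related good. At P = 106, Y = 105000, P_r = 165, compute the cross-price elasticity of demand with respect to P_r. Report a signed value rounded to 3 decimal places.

At the given values, Q = 42700 − 239(106) + 0.0797(105000) − 17.8(165) = 22797.5.
∂Q/∂P_r = -17.8.
E = (-17.8) × (165/22797.5) = -0.12882…

-0.129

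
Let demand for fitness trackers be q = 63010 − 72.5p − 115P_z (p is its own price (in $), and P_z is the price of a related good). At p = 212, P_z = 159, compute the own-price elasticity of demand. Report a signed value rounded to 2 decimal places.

At the given values, q = 63010 − 72.5(212) − 115(159) = 29355.
∂q/∂p = −72.5.
E = (-72.5) × (212/29355) = -0.5235…

-0.52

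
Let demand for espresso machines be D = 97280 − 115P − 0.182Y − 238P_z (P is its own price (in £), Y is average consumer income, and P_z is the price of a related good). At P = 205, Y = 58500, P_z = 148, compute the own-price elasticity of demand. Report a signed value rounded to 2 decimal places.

-0.85

At the given values, D = 97280 − 115(205) − 0.182(58500) − 238(148) = 27834.
∂D/∂P = −115.
E = (-115) × (205/27834) = -0.8469…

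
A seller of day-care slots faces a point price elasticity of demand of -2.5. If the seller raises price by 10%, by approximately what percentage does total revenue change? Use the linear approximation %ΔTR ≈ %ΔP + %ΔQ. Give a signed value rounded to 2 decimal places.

%ΔQ ≈ Ed × %ΔP = (-2.5) × (+10%) = -25.0000%
%ΔTR ≈ %ΔP + %ΔQ = (+10%) + (-25.0000%) = -15.0000%

-15.00%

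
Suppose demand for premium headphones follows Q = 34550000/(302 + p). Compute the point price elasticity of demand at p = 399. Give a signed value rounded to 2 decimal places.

dQ/dp = −34550000/(302 + p)² = -70.3092. At p = 399, Q = 49286.7.
Ed = (dQ/dp)·(p/Q) = (-70.3092) × (399/49286.7) = -0.5691…

-0.57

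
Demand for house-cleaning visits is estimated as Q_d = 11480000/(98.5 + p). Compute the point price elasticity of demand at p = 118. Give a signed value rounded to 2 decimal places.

-0.55

dQ_d/dp = −11480000/(98.5 + p)² = -244.921. At p = 118, Q_d = 53025.4.
Ed = (dQ_d/dp)·(p/Q_d) = (-244.921) × (118/53025.4) = -0.5450…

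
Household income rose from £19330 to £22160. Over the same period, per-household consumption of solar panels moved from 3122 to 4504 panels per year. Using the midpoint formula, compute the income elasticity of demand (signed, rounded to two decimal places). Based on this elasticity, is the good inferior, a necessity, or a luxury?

2.66; luxury

%ΔQ = (4504 − 3122)/[( 3122 + 4504)/2] = 1382/3813 = 0.362444…
%ΔIncome = (22160 − 19330)/[( 19330 + 22160)/2] = 2830/20745 = 0.136418…
E_income = (1382/3813) / (2830/20745) = 2.6568…
E_income > 1 ⇒ normal good, luxury.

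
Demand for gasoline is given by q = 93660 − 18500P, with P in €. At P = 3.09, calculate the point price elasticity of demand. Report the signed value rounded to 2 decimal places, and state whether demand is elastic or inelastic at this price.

-1.57; elastic

dq/dP = −18500. At P = 3.09, q = 93660 − 18500(3.09) = 36495.
Ed = (dq/dP)·(P/q) = −18500 × (3.09/36495) = -1.5663…
|Ed| = 1.57 > 1, so demand is elastic.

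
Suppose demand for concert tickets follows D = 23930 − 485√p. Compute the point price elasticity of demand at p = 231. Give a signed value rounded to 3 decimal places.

dD/dp = −485/(2√p) = -15.9553. At p = 231, D = 16558.6.
Ed = (dD/dp)·(p/D) = (-15.9553) × (231/16558.6) = -0.22258…

-0.223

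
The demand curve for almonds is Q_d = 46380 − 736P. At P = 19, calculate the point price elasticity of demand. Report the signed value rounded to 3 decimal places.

-0.432

dQ_d/dP = −736. At P = 19, Q_d = 46380 − 736(19) = 32396.
Ed = (dQ_d/dP)·(P/Q_d) = −736 × (19/32396) = -0.43165…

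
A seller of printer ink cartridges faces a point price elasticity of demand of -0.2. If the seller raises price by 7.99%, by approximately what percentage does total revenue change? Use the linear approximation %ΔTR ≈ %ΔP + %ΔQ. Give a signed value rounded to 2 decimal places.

+6.39%

%ΔQ ≈ Ed × %ΔP = (-0.2) × (+7.99%) = -1.5980%
%ΔTR ≈ %ΔP + %ΔQ = (+7.99%) + (-1.5980%) = +6.3920%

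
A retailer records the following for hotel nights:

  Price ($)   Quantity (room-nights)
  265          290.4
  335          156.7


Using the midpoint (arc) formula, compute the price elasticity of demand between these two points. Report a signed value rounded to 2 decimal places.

%ΔQ = (156.7 − 290.4) / [(290.4 + 156.7)/2] = -133.7/223.55 = -0.598076…
%ΔP = (335 − 265) / [(265 + 335)/2] = 70/300 = 0.233333…
Arc Ed = %ΔQ / %ΔP = (-133.7/223.55) / (70/300) = -2.5631…

-2.56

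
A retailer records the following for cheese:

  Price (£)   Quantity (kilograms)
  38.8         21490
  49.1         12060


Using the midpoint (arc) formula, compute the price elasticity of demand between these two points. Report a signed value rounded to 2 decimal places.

-2.40

%ΔQ = (12060 − 21490) / [(21490 + 12060)/2] = -9430/16775 = -0.562146…
%ΔP = (49.1 − 38.8) / [(38.8 + 49.1)/2] = 10.3/43.95 = 0.234357…
Arc Ed = %ΔQ / %ΔP = (-9430/16775) / (10.3/43.95) = -2.3986…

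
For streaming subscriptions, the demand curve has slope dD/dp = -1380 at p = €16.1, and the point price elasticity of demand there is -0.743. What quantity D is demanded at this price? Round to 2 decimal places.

Ed = (dD/dp)·(p/D) ⇒ D = (dD/dp)·p/Ed = (-1380)·16.1/(-0.743) = 29903.0955…

29903.10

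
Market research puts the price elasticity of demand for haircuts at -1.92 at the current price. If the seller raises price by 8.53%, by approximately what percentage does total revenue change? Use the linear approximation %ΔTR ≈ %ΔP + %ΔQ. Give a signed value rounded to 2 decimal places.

%ΔQ ≈ Ed × %ΔP = (-1.92) × (+8.53%) = -16.3776%
%ΔTR ≈ %ΔP + %ΔQ = (+8.53%) + (-16.3776%) = -7.8476%

-7.85%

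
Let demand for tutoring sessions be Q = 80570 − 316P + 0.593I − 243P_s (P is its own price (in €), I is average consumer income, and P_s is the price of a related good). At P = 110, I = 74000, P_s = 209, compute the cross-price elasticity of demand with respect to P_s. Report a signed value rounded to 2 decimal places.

At the given values, Q = 80570 − 316(110) + 0.593(74000) − 243(209) = 38905.
∂Q/∂P_s = -243.
E = (-243) × (209/38905) = -1.3054…

-1.31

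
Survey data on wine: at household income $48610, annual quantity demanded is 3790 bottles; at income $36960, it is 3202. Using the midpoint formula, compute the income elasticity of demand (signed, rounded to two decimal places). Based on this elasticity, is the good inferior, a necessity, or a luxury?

%ΔQ = (3202 − 3790)/[( 3790 + 3202)/2] = -588/3496 = -0.168192…
%ΔIncome = (36960 − 48610)/[( 48610 + 36960)/2] = -11650/42785 = -0.272291…
E_income = (-588/3496) / (-11650/42785) = 0.6176…
0 < E_income < 1 ⇒ normal good, necessity.

0.62; necessity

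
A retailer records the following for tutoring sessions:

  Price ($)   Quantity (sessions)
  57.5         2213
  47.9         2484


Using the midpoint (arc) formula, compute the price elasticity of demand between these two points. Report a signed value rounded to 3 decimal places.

%ΔQ = (2484 − 2213) / [(2213 + 2484)/2] = 271/2348.5 = 0.115392…
%ΔP = (47.9 − 57.5) / [(57.5 + 47.9)/2] = -9.6/52.7 = -0.182163…
Arc Ed = %ΔQ / %ΔP = (271/2348.5) / (-9.6/52.7) = -0.63345…

-0.633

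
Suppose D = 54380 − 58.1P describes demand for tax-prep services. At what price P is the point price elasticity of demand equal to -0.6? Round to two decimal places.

350.99

Ed = −58.1P/(54380 − 58.1P). Set this equal to -0.6:
58.1P = 0.6·(54380 − 58.1P) ⇒ 58.1P(1 + 0.6) = 0.6·54380
P = 0.6·54380 / (58.1·1.6) = 350.9896…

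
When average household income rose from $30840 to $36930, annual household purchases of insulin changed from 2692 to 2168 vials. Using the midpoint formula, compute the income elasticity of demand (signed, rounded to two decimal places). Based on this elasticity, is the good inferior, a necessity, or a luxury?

%ΔQ = (2168 − 2692)/[( 2692 + 2168)/2] = -524/2430 = -0.215637…
%ΔIncome = (36930 − 30840)/[( 30840 + 36930)/2] = 6090/33885 = 0.179725…
E_income = (-524/2430) / (6090/33885) = -1.1998…
E_income < 0 ⇒ inferior good.

-1.20; inferior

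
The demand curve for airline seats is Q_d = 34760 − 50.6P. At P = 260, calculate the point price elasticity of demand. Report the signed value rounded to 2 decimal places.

-0.61

dQ_d/dP = −50.6. At P = 260, Q_d = 34760 − 50.6(260) = 21604.
Ed = (dQ_d/dP)·(P/Q_d) = −50.6 × (260/21604) = -0.6089…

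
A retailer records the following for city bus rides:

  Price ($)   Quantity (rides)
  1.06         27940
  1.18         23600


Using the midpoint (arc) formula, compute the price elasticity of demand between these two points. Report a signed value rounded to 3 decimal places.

-1.572

%ΔQ = (23600 − 27940) / [(27940 + 23600)/2] = -4340/25770 = -0.168412…
%ΔP = (1.18 − 1.06) / [(1.06 + 1.18)/2] = 0.12/1.12 = 0.107142…
Arc Ed = %ΔQ / %ΔP = (-4340/25770) / (0.12/1.12) = -1.57185…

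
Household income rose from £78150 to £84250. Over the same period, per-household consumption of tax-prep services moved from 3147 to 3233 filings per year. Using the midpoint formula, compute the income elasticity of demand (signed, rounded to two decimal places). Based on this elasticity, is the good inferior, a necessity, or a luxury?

%ΔQ = (3233 − 3147)/[( 3147 + 3233)/2] = 86/3190 = 0.026959…
%ΔIncome = (84250 − 78150)/[( 78150 + 84250)/2] = 6100/81200 = 0.075123…
E_income = (86/3190) / (6100/81200) = 0.3588…
0 < E_income < 1 ⇒ normal good, necessity.

0.36; necessity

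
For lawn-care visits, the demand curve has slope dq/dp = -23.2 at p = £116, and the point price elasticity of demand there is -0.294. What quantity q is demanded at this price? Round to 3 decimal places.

9153.741

Ed = (dq/dp)·(p/q) ⇒ q = (dq/dp)·p/Ed = (-23.2)·116/(-0.294) = 9153.74149…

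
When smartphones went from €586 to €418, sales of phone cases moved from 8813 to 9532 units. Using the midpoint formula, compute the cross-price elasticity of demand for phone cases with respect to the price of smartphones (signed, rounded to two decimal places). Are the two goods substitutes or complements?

-0.23; complements

%ΔQ_{phone cases} = (9532 − 8813)/avg = 719/9172.5 = 0.078386…
%ΔP_{smartphones} = (418 − 586)/avg = -168/502 = -0.334661…
E_cross = (719/9172.5) / (-168/502) = -0.2342…
E_cross < 0 ⇒ the goods are complements.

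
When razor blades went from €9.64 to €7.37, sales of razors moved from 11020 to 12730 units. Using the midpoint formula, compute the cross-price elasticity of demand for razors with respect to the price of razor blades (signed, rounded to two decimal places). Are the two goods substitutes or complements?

%ΔQ_{razors} = (12730 − 11020)/avg = 1710/11875 = 0.144
%ΔP_{razor blades} = (7.37 − 9.64)/avg = -2.27/8.505 = -0.266901…
E_cross = (1710/11875) / (-2.27/8.505) = -0.5395…
E_cross < 0 ⇒ the goods are complements.

-0.54; complements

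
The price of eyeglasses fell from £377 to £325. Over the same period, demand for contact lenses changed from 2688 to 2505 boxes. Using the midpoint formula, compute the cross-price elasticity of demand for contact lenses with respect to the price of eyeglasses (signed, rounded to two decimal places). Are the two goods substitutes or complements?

0.48; substitutes

%ΔQ_{contact lenses} = (2505 − 2688)/avg = -183/2596.5 = -0.070479…
%ΔP_{eyeglasses} = (325 − 377)/avg = -52/351 = -0.148148…
E_cross = (-183/2596.5) / (-52/351) = 0.4757…
E_cross > 0 ⇒ the goods are substitutes.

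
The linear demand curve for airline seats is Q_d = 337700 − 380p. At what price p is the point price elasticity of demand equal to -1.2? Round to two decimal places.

484.74

Ed = −380p/(337700 − 380p). Set this equal to -1.2:
380p = 1.2·(337700 − 380p) ⇒ 380p(1 + 1.2) = 1.2·337700
p = 1.2·337700 / (380·2.2) = 484.7368…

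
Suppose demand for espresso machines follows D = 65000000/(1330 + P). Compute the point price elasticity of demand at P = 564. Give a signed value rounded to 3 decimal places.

dD/dP = −65000000/(1330 + P)² = -18.1198. At P = 564, D = 34318.9.
Ed = (dD/dP)·(P/D) = (-18.1198) × (564/34318.9) = -0.29778…

-0.298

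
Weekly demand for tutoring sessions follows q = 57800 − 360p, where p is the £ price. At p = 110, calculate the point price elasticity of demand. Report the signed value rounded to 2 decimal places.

-2.18

dq/dp = −360. At p = 110, q = 57800 − 360(110) = 18200.
Ed = (dq/dp)·(p/q) = −360 × (110/18200) = -2.1758…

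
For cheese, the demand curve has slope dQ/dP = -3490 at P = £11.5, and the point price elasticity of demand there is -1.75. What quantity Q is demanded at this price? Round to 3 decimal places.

22934.286

Ed = (dQ/dP)·(P/Q) ⇒ Q = (dQ/dP)·P/Ed = (-3490)·11.5/(-1.75) = 22934.28571…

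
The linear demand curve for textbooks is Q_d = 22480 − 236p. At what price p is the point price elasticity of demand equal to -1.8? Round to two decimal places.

Ed = −236p/(22480 − 236p). Set this equal to -1.8:
236p = 1.8·(22480 − 236p) ⇒ 236p(1 + 1.8) = 1.8·22480
p = 1.8·22480 / (236·2.8) = 61.2348…

61.23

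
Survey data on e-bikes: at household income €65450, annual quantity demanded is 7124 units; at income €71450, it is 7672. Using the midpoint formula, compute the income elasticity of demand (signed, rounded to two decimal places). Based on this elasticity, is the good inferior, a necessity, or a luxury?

%ΔQ = (7672 − 7124)/[( 7124 + 7672)/2] = 548/7398 = 0.074074…
%ΔIncome = (71450 − 65450)/[( 65450 + 71450)/2] = 6000/68450 = 0.087655…
E_income = (548/7398) / (6000/68450) = 0.8450…
0 < E_income < 1 ⇒ normal good, necessity.

0.85; necessity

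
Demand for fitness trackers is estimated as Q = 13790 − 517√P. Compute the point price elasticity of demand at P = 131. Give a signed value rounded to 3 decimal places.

dQ/dP = −517/(2√P) = -22.5852. At P = 131, Q = 7872.66.
Ed = (dQ/dP)·(P/Q) = (-22.5852) × (131/7872.66) = -0.37581…

-0.376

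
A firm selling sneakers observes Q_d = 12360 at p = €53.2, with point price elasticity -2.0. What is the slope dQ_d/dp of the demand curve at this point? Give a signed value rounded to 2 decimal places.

Ed = (dQ_d/dp)·(p/Q_d) ⇒ dQ_d/dp = Ed·Q_d/p = (-2.0)·12360/53.2 = -464.6616…

-464.66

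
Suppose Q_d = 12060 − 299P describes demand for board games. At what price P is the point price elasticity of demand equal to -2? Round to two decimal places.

Ed = −299P/(12060 − 299P). Set this equal to -2:
299P = 2·(12060 − 299P) ⇒ 299P(1 + 2) = 2·12060
P = 2·12060 / (299·3) = 26.8896…

26.89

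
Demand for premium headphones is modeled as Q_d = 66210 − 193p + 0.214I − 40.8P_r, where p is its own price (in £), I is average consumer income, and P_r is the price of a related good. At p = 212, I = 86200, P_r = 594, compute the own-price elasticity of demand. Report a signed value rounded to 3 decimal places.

-2.098

At the given values, Q_d = 66210 − 193(212) + 0.214(86200) − 40.8(594) = 19505.6.
∂Q_d/∂p = −193.
E = (-193) × (212/19505.6) = -2.09765…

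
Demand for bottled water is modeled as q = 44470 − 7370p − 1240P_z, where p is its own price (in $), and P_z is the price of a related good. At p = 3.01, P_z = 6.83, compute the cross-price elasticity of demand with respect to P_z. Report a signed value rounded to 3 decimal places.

-0.613

At the given values, q = 44470 − 7370(3.01) − 1240(6.83) = 13817.1.
∂q/∂P_z = -1240.
E = (-1240) × (6.83/13817.1) = -0.61295…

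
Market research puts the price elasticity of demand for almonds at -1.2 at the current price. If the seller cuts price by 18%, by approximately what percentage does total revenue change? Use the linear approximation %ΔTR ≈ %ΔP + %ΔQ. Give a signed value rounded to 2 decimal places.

%ΔQ ≈ Ed × %ΔP = (-1.2) × (-18%) = +21.6000%
%ΔTR ≈ %ΔP + %ΔQ = (-18%) + (+21.6000%) = +3.6000%

+3.60%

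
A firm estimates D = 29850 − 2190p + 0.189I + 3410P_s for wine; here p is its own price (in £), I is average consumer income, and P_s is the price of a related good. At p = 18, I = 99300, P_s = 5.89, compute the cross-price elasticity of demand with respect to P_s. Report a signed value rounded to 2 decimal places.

At the given values, D = 29850 − 2190(18) + 0.189(99300) + 3410(5.89) = 29282.6.
∂D/∂P_s = 3410.
E = (3410) × (5.89/29282.6) = 0.6858…

0.69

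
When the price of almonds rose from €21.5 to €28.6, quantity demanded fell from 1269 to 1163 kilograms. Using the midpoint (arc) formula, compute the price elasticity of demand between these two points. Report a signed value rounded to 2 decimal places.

%ΔQ = (1163 − 1269) / [(1269 + 1163)/2] = -106/1216 = -0.087171…
%ΔP = (28.6 − 21.5) / [(21.5 + 28.6)/2] = 7.1/25.05 = 0.283433…
Arc Ed = %ΔQ / %ΔP = (-106/1216) / (7.1/25.05) = -0.3075…

-0.31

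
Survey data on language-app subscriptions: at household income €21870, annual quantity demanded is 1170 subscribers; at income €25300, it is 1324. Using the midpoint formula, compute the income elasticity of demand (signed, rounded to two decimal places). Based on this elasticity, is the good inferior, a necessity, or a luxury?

0.85; necessity

%ΔQ = (1324 − 1170)/[( 1170 + 1324)/2] = 154/1247 = 0.123496…
%ΔIncome = (25300 − 21870)/[( 21870 + 25300)/2] = 3430/23585 = 0.145431…
E_income = (154/1247) / (3430/23585) = 0.8491…
0 < E_income < 1 ⇒ normal good, necessity.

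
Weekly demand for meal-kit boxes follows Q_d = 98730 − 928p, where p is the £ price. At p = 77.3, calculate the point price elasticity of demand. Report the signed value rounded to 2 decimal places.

-2.66

dQ_d/dp = −928. At p = 77.3, Q_d = 98730 − 928(77.3) = 26995.6.
Ed = (dQ_d/dp)·(p/Q_d) = −928 × (77.3/26995.6) = -2.6572…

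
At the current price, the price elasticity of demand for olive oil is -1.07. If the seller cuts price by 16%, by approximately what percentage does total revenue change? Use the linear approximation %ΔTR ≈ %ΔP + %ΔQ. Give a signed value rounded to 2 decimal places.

%ΔQ ≈ Ed × %ΔP = (-1.07) × (-16%) = +17.1200%
%ΔTR ≈ %ΔP + %ΔQ = (-16%) + (+17.1200%) = +1.1200%

+1.12%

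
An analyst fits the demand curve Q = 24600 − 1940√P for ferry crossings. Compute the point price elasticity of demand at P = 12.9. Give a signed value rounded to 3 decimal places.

-0.198

dQ/dP = −1940/(2√P) = -270.07. At P = 12.9, Q = 17632.2.
Ed = (dQ/dP)·(P/Q) = (-270.07) × (12.9/17632.2) = -0.19758…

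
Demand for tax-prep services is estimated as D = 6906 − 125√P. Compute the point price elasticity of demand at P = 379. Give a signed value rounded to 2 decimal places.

dD/dP = −125/(2√P) = -3.21041. At P = 379, D = 4472.51.
Ed = (dD/dP)·(P/D) = (-3.21041) × (379/4472.51) = -0.2720…

-0.27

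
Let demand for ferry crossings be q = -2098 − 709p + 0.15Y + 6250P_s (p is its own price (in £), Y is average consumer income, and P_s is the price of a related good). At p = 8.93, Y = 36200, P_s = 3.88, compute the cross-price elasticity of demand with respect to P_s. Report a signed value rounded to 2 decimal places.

At the given values, q = -2098 − 709(8.93) + 0.15(36200) + 6250(3.88) = 21250.63.
∂q/∂P_s = 6250.
E = (6250) × (3.88/21250.63) = 1.1411…

1.14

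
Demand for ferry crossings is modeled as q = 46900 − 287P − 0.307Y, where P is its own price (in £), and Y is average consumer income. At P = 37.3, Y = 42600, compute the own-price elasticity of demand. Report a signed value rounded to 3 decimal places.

-0.463

At the given values, q = 46900 − 287(37.3) − 0.307(42600) = 23116.7.
∂q/∂P = −287.
E = (-287) × (37.3/23116.7) = -0.46308…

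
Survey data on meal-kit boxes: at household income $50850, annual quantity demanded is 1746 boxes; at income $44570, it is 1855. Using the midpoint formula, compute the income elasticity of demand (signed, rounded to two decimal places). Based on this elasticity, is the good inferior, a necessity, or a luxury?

-0.46; inferior

%ΔQ = (1855 − 1746)/[( 1746 + 1855)/2] = 109/1800.5 = 0.060538…
%ΔIncome = (44570 − 50850)/[( 50850 + 44570)/2] = -6280/47710 = -0.131628…
E_income = (109/1800.5) / (-6280/47710) = -0.4599…
E_income < 0 ⇒ inferior good.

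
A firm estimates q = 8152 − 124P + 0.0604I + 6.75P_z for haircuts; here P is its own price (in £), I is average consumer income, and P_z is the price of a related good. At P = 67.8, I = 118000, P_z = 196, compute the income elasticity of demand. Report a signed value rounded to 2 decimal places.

At the given values, q = 8152 − 124(67.8) + 0.0604(118000) + 6.75(196) = 8195.
∂q/∂I = 0.0604.
E = (0.0604) × (118000/8195) = 0.8697…

0.87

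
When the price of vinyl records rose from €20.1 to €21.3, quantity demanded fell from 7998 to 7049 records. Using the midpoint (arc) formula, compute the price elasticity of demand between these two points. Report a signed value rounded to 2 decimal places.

%ΔQ = (7049 − 7998) / [(7998 + 7049)/2] = -949/7523.5 = -0.126138…
%ΔP = (21.3 − 20.1) / [(20.1 + 21.3)/2] = 1.2/20.7 = 0.057971…
Arc Ed = %ΔQ / %ΔP = (-949/7523.5) / (1.2/20.7) = -2.1758…

-2.18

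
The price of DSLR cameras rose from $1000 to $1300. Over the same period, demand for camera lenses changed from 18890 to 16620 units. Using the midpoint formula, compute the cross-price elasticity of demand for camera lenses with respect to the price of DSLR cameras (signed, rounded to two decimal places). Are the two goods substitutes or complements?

-0.49; complements

%ΔQ_{camera lenses} = (16620 − 18890)/avg = -2270/17755 = -0.127851…
%ΔP_{DSLR cameras} = (1300 − 1000)/avg = 300/1150 = 0.260869…
E_cross = (-2270/17755) / (300/1150) = -0.4900…
E_cross < 0 ⇒ the goods are complements.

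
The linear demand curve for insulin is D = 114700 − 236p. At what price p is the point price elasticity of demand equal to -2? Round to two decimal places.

324.01

Ed = −236p/(114700 − 236p). Set this equal to -2:
236p = 2·(114700 − 236p) ⇒ 236p(1 + 2) = 2·114700
p = 2·114700 / (236·3) = 324.0112…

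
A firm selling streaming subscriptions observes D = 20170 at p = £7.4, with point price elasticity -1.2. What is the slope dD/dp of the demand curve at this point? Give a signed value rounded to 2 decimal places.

Ed = (dD/dp)·(p/D) ⇒ dD/dp = Ed·D/p = (-1.2)·20170/7.4 = -3270.8108…

-3270.81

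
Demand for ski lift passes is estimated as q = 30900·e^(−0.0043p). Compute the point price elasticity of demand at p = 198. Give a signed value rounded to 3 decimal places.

dq/dp = −0.0043·q = -56.7112. At p = 198, q = 13188.6.
Ed = (dq/dp)·(p/q) = (-56.7112) × (198/13188.6) = -0.8514

-0.851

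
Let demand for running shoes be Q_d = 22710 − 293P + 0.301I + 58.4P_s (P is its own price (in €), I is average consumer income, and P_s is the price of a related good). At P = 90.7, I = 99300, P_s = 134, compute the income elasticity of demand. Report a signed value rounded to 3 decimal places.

0.883

At the given values, Q_d = 22710 − 293(90.7) + 0.301(99300) + 58.4(134) = 33849.8.
∂Q_d/∂I = 0.301.
E = (0.301) × (99300/33849.8) = 0.88299…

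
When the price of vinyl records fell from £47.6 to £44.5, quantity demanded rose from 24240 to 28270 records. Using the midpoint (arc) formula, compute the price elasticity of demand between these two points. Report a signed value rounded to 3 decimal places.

%ΔQ = (28270 − 24240) / [(24240 + 28270)/2] = 4030/26255 = 0.153494…
%ΔP = (44.5 − 47.6) / [(47.6 + 44.5)/2] = -3.1/46.05 = -0.067318…
Arc Ed = %ΔQ / %ΔP = (4030/26255) / (-3.1/46.05) = -2.28013…

-2.280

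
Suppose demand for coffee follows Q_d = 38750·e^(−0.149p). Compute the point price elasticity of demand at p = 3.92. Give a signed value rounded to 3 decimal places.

dQ_d/dp = −0.149·Q_d = -3219.55. At p = 3.92, Q_d = 21607.7.
Ed = (dQ_d/dp)·(p/Q_d) = (-3219.55) × (3.92/21607.7) = -0.58408

-0.584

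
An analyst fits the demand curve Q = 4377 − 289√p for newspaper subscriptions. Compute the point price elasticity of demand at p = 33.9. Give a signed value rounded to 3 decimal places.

dQ/dp = −289/(2√p) = -24.8181. At p = 33.9, Q = 2694.33.
Ed = (dQ/dp)·(p/Q) = (-24.8181) × (33.9/2694.33) = -0.31225…

-0.312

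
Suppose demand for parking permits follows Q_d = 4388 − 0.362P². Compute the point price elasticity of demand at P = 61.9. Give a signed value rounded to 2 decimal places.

dQ_d/dP = −2·0.362·P = -44.8156. At P = 61.9, Q_d = 3000.95718.
Ed = (dQ_d/dP)·(P/Q_d) = (-44.8156) × (61.9/3000.95718) = -0.9244…

-0.92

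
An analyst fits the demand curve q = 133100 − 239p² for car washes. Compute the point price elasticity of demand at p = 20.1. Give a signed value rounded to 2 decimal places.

dq/dp = −2·239·p = -9607.8. At p = 20.1, q = 36541.61.
Ed = (dq/dp)·(p/q) = (-9607.8) × (20.1/36541.61) = -5.2848…

-5.28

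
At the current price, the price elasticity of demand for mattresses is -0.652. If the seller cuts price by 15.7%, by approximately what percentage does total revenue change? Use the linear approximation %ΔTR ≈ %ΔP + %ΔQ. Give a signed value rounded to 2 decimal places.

%ΔQ ≈ Ed × %ΔP = (-0.652) × (-15.7%) = +10.2364%
%ΔTR ≈ %ΔP + %ΔQ = (-15.7%) + (+10.2364%) = -5.4636%

-5.46%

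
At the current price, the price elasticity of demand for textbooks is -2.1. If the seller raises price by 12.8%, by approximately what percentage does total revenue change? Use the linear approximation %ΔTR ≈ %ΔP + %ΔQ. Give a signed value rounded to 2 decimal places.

%ΔQ ≈ Ed × %ΔP = (-2.1) × (+12.8%) = -26.8800%
%ΔTR ≈ %ΔP + %ΔQ = (+12.8%) + (-26.8800%) = -14.0800%

-14.08%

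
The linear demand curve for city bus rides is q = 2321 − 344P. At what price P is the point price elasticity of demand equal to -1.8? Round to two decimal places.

Ed = −344P/(2321 − 344P). Set this equal to -1.8:
344P = 1.8·(2321 − 344P) ⇒ 344P(1 + 1.8) = 1.8·2321
P = 1.8·2321 / (344·2.8) = 4.3374…

4.34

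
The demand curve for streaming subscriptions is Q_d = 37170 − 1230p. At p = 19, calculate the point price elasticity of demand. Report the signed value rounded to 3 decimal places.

dQ_d/dp = −1230. At p = 19, Q_d = 37170 − 1230(19) = 13800.
Ed = (dQ_d/dp)·(p/Q_d) = −1230 × (19/13800) = -1.69347…

-1.693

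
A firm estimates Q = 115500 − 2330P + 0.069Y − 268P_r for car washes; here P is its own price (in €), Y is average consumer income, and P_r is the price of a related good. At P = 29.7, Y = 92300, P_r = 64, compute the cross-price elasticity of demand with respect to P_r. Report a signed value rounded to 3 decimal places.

-0.483

At the given values, Q = 115500 − 2330(29.7) + 0.069(92300) − 268(64) = 35515.7.
∂Q/∂P_r = -268.
E = (-268) × (64/35515.7) = -0.48294…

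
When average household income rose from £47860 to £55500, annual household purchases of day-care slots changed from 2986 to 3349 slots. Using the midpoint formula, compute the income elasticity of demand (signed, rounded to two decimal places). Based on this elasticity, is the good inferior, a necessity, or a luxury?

%ΔQ = (3349 − 2986)/[( 2986 + 3349)/2] = 363/3167.5 = 0.114601…
%ΔIncome = (55500 − 47860)/[( 47860 + 55500)/2] = 7640/51680 = 0.147832…
E_income = (363/3167.5) / (7640/51680) = 0.7752…
0 < E_income < 1 ⇒ normal good, necessity.

0.78; necessity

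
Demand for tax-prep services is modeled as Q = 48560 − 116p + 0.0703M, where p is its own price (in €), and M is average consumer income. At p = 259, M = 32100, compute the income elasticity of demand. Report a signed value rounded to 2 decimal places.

At the given values, Q = 48560 − 116(259) + 0.0703(32100) = 20772.63.
∂Q/∂M = 0.0703.
E = (0.0703) × (32100/20772.63) = 0.1086…

0.11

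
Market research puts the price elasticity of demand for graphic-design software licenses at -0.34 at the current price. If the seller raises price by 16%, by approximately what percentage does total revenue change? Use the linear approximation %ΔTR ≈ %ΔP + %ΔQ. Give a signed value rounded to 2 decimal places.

%ΔQ ≈ Ed × %ΔP = (-0.34) × (+16%) = -5.4400%
%ΔTR ≈ %ΔP + %ΔQ = (+16%) + (-5.4400%) = +10.5600%

+10.56%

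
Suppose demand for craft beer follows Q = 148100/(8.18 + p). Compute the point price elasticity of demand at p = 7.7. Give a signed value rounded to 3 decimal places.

-0.485

dQ/dp = −148100/(8.18 + p)² = -587.292. At p = 7.7, Q = 9326.2.
Ed = (dQ/dp)·(p/Q) = (-587.292) × (7.7/9326.2) = -0.48488…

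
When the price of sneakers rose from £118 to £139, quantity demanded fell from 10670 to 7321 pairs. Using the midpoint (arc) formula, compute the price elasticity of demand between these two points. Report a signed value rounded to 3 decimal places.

-2.278

%ΔQ = (7321 − 10670) / [(10670 + 7321)/2] = -3349/8995.5 = -0.372297…
%ΔP = (139 − 118) / [(118 + 139)/2] = 21/128.5 = 0.163424…
Arc Ed = %ΔQ / %ΔP = (-3349/8995.5) / (21/128.5) = -2.27810…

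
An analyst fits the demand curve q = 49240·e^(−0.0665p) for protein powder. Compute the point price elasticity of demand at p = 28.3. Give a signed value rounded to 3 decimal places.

-1.882

dq/dp = −0.0665·q = -498.677. At p = 28.3, q = 7498.9.
Ed = (dq/dp)·(p/q) = (-498.677) × (28.3/7498.9) = -1.88195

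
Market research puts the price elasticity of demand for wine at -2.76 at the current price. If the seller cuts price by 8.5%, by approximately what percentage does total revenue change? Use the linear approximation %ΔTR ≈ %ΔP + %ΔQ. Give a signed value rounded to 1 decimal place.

+15.0%

%ΔQ ≈ Ed × %ΔP = (-2.76) × (-8.5%) = +23.4600%
%ΔTR ≈ %ΔP + %ΔQ = (-8.5%) + (+23.4600%) = +14.9600%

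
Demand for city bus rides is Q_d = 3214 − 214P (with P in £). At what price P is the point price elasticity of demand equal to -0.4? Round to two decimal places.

Ed = −214P/(3214 − 214P). Set this equal to -0.4:
214P = 0.4·(3214 − 214P) ⇒ 214P(1 + 0.4) = 0.4·3214
P = 0.4·3214 / (214·1.4) = 4.2910…

4.29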